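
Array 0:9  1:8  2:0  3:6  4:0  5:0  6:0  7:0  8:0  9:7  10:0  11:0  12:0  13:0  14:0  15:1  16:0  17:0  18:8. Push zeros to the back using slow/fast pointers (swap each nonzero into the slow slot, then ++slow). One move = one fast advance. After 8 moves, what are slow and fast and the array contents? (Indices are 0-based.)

slow=3, fast=8, a=[9, 8, 6, 0, 0, 0, 0, 0, 0, 7, 0, 0, 0, 0, 0, 1, 0, 0, 8]

slow=0 fast=0: a[fast]=9≠0 swap→a[0]=9, slow++,fast++
slow=1 fast=1: a[fast]=8≠0 swap→a[1]=8, slow++,fast++
slow=2 fast=2: a[fast]=0, fast++
slow=2 fast=3: a[fast]=6≠0 swap→a[2]=6, slow++,fast++
slow=3 fast=4: a[fast]=0, fast++
slow=3 fast=5: a[fast]=0, fast++
slow=3 fast=6: a[fast]=0, fast++
slow=3 fast=7: a[fast]=0, fast++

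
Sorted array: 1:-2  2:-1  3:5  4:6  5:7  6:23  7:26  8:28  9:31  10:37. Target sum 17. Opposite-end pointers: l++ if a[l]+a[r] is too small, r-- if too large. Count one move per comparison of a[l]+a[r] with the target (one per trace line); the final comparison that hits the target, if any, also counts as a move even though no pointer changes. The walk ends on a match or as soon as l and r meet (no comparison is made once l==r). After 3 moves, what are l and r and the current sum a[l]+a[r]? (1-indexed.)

l=1 r=10: -2+37=35 >17, r--
l=1 r=9: -2+31=29 >17, r--
l=1 r=8: -2+28=26 >17, r--

l=1, r=7, sum=24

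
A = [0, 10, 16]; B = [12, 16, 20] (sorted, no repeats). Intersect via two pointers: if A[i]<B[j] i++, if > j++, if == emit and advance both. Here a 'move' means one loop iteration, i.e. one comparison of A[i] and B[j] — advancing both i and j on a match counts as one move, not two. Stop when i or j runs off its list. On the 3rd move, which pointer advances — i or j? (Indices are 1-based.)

[i=1,j=1] 0<12 → i++
[i=2,j=1] 10<12 → i++
[i=3,j=1] 16>12 → j++

j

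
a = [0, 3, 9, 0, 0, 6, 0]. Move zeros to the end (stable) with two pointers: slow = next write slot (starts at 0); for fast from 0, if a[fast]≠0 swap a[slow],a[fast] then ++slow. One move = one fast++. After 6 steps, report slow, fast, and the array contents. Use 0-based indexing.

slow=3, fast=6, a=[3, 9, 6, 0, 0, 0, 0]

(s=0,f=0) a[fast]=0 → fast++
(s=0,f=1) a[fast]=3≠0 swap→a[0]=3 → slow++,fast++
(s=1,f=2) a[fast]=9≠0 swap→a[1]=9 → slow++,fast++
(s=2,f=3) a[fast]=0 → fast++
(s=2,f=4) a[fast]=0 → fast++
(s=2,f=5) a[fast]=6≠0 swap→a[2]=6 → slow++,fast++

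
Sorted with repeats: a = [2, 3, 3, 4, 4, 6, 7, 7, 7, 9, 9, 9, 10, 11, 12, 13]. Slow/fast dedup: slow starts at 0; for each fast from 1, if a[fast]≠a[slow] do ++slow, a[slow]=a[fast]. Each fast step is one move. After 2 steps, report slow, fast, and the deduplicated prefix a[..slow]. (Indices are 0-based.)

slow=1, fast=3, prefix=[2, 3]

(s=0,f=1) a[fast]=3≠a[slow]=2 write a[1]=3 → slow++,fast++
(s=1,f=2) a[fast]=3=a[slow] dup → fast++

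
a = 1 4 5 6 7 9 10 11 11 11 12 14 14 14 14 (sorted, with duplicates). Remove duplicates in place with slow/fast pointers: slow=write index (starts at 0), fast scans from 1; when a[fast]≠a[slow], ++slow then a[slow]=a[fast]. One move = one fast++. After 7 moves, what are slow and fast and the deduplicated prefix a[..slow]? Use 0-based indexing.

slow=0 fast=1: a[fast]=4≠a[slow]=1 write a[1]=4, slow++,fast++
slow=1 fast=2: a[fast]=5≠a[slow]=4 write a[2]=5, slow++,fast++
slow=2 fast=3: a[fast]=6≠a[slow]=5 write a[3]=6, slow++,fast++
slow=3 fast=4: a[fast]=7≠a[slow]=6 write a[4]=7, slow++,fast++
slow=4 fast=5: a[fast]=9≠a[slow]=7 write a[5]=9, slow++,fast++
slow=5 fast=6: a[fast]=10≠a[slow]=9 write a[6]=10, slow++,fast++
slow=6 fast=7: a[fast]=11≠a[slow]=10 write a[7]=11, slow++,fast++

slow=7, fast=8, prefix=[1, 4, 5, 6, 7, 9, 10, 11]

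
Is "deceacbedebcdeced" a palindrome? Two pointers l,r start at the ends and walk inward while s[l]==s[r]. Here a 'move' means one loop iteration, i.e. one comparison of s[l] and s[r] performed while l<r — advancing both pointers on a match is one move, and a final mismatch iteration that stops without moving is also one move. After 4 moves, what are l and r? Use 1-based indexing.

l=1 r=17: 'd'=='d', l++,r--
l=2 r=16: 'e'=='e', l++,r--
l=3 r=15: 'c'=='c', l++,r--
l=4 r=14: 'e'=='e', l++,r--

l=5, r=13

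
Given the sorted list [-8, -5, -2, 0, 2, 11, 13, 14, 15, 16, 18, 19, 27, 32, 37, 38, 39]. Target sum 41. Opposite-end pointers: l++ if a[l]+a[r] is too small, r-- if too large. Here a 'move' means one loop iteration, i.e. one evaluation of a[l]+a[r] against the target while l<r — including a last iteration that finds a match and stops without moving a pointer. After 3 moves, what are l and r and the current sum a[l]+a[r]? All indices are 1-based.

l=1 r=17: -8+39=31 <41, l++
l=2 r=17: -5+39=34 <41, l++
l=3 r=17: -2+39=37 <41, l++

l=4, r=17, sum=39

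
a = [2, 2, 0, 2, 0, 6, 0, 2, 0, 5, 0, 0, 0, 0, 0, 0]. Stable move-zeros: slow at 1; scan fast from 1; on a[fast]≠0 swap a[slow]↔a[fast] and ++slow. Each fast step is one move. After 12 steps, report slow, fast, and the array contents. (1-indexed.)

slow=7, fast=13, a=[2, 2, 2, 6, 2, 5, 0, 0, 0, 0, 0, 0, 0, 0, 0, 0]

slow=1 fast=1: a[fast]=2≠0 swap→a[1]=2, slow++,fast++
slow=2 fast=2: a[fast]=2≠0 swap→a[2]=2, slow++,fast++
slow=3 fast=3: a[fast]=0, fast++
slow=3 fast=4: a[fast]=2≠0 swap→a[3]=2, slow++,fast++
slow=4 fast=5: a[fast]=0, fast++
slow=4 fast=6: a[fast]=6≠0 swap→a[4]=6, slow++,fast++
slow=5 fast=7: a[fast]=0, fast++
slow=5 fast=8: a[fast]=2≠0 swap→a[5]=2, slow++,fast++
slow=6 fast=9: a[fast]=0, fast++
slow=6 fast=10: a[fast]=5≠0 swap→a[6]=5, slow++,fast++
slow=7 fast=11: a[fast]=0, fast++
slow=7 fast=12: a[fast]=0, fast++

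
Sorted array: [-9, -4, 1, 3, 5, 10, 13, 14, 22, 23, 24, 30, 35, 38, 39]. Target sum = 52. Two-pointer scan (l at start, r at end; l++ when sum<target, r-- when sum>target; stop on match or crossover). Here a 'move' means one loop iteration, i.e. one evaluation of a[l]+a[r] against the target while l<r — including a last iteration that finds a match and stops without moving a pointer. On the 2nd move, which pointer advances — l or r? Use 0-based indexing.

l=0 r=14: -9+39=30 <52, l++
l=1 r=14: -4+39=35 <52, l++

l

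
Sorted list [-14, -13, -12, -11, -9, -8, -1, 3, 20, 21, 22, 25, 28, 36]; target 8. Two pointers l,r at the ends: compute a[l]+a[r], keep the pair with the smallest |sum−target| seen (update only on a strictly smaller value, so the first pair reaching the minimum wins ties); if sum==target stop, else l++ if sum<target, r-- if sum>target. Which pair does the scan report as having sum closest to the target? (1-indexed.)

pair (-14, 22) with sum 8 (|Δ|=0)

[1,14] -14+36=22 d=14 * → r--
[1,13] -14+28=14 d=6 * → r--
[1,12] -14+25=11 d=3 * → r--
[1,11] -14+22=8 d=0 * → stop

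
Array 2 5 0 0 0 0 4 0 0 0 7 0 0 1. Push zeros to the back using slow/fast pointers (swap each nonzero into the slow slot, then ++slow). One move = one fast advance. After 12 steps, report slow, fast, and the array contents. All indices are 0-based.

(s=0,f=0) a[fast]=2≠0 swap→a[0]=2 → slow++,fast++
(s=1,f=1) a[fast]=5≠0 swap→a[1]=5 → slow++,fast++
(s=2,f=2) a[fast]=0 → fast++
(s=2,f=3) a[fast]=0 → fast++
(s=2,f=4) a[fast]=0 → fast++
(s=2,f=5) a[fast]=0 → fast++
(s=2,f=6) a[fast]=4≠0 swap→a[2]=4 → slow++,fast++
(s=3,f=7) a[fast]=0 → fast++
(s=3,f=8) a[fast]=0 → fast++
(s=3,f=9) a[fast]=0 → fast++
(s=3,f=10) a[fast]=7≠0 swap→a[3]=7 → slow++,fast++
(s=4,f=11) a[fast]=0 → fast++

slow=4, fast=12, a=[2, 5, 4, 7, 0, 0, 0, 0, 0, 0, 0, 0, 0, 1]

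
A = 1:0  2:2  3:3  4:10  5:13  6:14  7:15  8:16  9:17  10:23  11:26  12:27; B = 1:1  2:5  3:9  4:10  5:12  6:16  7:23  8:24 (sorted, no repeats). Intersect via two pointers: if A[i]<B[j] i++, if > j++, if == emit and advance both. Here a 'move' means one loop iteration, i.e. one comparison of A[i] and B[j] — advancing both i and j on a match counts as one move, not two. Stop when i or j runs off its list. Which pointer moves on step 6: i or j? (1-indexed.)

j

[i=1,j=1] 0<1 → i++
[i=2,j=1] 2>1 → j++
[i=2,j=2] 2<5 → i++
[i=3,j=2] 3<5 → i++
[i=4,j=2] 10>5 → j++
[i=4,j=3] 10>9 → j++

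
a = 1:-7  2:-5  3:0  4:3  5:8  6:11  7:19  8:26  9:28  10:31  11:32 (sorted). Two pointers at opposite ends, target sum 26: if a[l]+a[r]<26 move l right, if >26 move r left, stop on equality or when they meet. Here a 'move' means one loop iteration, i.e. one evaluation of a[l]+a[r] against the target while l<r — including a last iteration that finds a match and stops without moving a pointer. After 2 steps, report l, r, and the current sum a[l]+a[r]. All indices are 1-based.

l=2, r=10, sum=26

[1,11] -7+32=25 <26 → l++
[2,11] -5+32=27 >26 → r--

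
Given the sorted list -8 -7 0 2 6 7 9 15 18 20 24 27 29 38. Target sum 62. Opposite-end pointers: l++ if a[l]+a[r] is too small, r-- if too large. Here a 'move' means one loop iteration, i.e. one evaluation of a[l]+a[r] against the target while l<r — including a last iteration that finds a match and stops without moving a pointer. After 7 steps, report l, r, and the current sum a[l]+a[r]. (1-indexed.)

[1,14] -8+38=30 <62 → l++
[2,14] -7+38=31 <62 → l++
[3,14] 0+38=38 <62 → l++
[4,14] 2+38=40 <62 → l++
[5,14] 6+38=44 <62 → l++
[6,14] 7+38=45 <62 → l++
[7,14] 9+38=47 <62 → l++

l=8, r=14, sum=53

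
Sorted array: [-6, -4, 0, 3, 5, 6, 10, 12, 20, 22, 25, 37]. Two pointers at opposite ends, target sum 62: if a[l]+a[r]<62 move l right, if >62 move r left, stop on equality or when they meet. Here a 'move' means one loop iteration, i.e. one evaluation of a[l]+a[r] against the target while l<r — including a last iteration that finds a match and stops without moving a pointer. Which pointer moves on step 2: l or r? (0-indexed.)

[0,11] -6+37=31 <62 → l++
[1,11] -4+37=33 <62 → l++

l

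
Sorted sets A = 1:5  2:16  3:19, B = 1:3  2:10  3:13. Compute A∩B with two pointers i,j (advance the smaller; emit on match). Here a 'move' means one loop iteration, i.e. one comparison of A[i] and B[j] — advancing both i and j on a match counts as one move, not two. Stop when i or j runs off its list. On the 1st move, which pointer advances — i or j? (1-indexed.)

[i=1,j=1] 5>3 → j++

j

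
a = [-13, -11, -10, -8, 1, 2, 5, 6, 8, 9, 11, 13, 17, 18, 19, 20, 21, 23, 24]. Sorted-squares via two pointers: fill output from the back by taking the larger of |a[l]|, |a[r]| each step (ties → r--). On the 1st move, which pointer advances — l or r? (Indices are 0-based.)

l=0 r=18: |-13|<=|24| out[18]=576, r--

r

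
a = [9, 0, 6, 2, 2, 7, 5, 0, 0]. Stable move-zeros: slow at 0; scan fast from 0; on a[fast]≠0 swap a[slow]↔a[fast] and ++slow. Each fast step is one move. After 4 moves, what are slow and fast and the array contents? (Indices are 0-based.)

(s=0,f=0) a[fast]=9≠0 swap→a[0]=9 → slow++,fast++
(s=1,f=1) a[fast]=0 → fast++
(s=1,f=2) a[fast]=6≠0 swap→a[1]=6 → slow++,fast++
(s=2,f=3) a[fast]=2≠0 swap→a[2]=2 → slow++,fast++

slow=3, fast=4, a=[9, 6, 2, 0, 2, 7, 5, 0, 0]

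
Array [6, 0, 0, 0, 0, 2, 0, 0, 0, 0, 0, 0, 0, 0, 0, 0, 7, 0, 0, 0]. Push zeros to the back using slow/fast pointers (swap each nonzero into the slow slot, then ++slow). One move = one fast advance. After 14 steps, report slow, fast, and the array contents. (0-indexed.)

slow=2, fast=14, a=[6, 2, 0, 0, 0, 0, 0, 0, 0, 0, 0, 0, 0, 0, 0, 0, 7, 0, 0, 0]

slow=0 fast=0: a[fast]=6≠0 swap→a[0]=6, slow++,fast++
slow=1 fast=1: a[fast]=0, fast++
slow=1 fast=2: a[fast]=0, fast++
slow=1 fast=3: a[fast]=0, fast++
slow=1 fast=4: a[fast]=0, fast++
slow=1 fast=5: a[fast]=2≠0 swap→a[1]=2, slow++,fast++
slow=2 fast=6: a[fast]=0, fast++
slow=2 fast=7: a[fast]=0, fast++
slow=2 fast=8: a[fast]=0, fast++
slow=2 fast=9: a[fast]=0, fast++
slow=2 fast=10: a[fast]=0, fast++
slow=2 fast=11: a[fast]=0, fast++
slow=2 fast=12: a[fast]=0, fast++
slow=2 fast=13: a[fast]=0, fast++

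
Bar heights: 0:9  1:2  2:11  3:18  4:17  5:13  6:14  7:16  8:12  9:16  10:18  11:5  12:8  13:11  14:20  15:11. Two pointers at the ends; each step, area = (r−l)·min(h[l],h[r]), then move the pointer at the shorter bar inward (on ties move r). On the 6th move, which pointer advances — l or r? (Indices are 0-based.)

l=0 r=15: min(9,11)*15=135 best=135 *, l++
l=1 r=15: min(2,11)*14=28 best=135, l++
l=2 r=15: min(11,11)*13=143 best=143 *, r--
l=2 r=14: min(11,20)*12=132 best=143, l++
l=3 r=14: min(18,20)*11=198 best=198 *, l++
l=4 r=14: min(17,20)*10=170 best=198, l++

l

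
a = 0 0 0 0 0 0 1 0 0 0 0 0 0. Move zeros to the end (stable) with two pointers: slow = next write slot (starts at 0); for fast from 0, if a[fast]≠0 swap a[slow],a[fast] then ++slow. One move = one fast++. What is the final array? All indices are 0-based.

[1, 0, 0, 0, 0, 0, 0, 0, 0, 0, 0, 0, 0]

(s=0,f=0) a[fast]=0 → fast++
(s=0,f=1) a[fast]=0 → fast++
(s=0,f=2) a[fast]=0 → fast++
(s=0,f=3) a[fast]=0 → fast++
(s=0,f=4) a[fast]=0 → fast++
(s=0,f=5) a[fast]=0 → fast++
(s=0,f=6) a[fast]=1≠0 swap→a[0]=1 → slow++,fast++
(s=1,f=7) a[fast]=0 → fast++
(s=1,f=8) a[fast]=0 → fast++
(s=1,f=9) a[fast]=0 → fast++
(s=1,f=10) a[fast]=0 → fast++
(s=1,f=11) a[fast]=0 → fast++
(s=1,f=12) a[fast]=0 → fast++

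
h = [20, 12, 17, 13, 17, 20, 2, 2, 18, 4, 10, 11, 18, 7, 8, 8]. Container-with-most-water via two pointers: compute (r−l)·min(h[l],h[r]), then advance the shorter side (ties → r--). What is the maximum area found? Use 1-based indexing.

l=1 r=16: min(20,8)*15=120 best=120 *, r--
l=1 r=15: min(20,8)*14=112 best=120, r--
l=1 r=14: min(20,7)*13=91 best=120, r--
l=1 r=13: min(20,18)*12=216 best=216 *, r--
l=1 r=12: min(20,11)*11=121 best=216, r--
l=1 r=11: min(20,10)*10=100 best=216, r--
l=1 r=10: min(20,4)*9=36 best=216, r--
l=1 r=9: min(20,18)*8=144 best=216, r--
l=1 r=8: min(20,2)*7=14 best=216, r--
l=1 r=7: min(20,2)*6=12 best=216, r--
l=1 r=6: min(20,20)*5=100 best=216, r--
l=1 r=5: min(20,17)*4=68 best=216, r--
l=1 r=4: min(20,13)*3=39 best=216, r--
l=1 r=3: min(20,17)*2=34 best=216, r--
l=1 r=2: min(20,12)*1=12 best=216, r--

max area = 216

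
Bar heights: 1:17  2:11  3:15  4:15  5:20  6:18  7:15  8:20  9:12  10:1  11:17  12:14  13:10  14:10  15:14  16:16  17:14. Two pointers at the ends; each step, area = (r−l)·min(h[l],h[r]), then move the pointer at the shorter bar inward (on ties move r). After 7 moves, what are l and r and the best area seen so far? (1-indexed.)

l=1, r=10, best area=240

[1,17] min(17,14)*16=224 best=224 * → r--
[1,16] min(17,16)*15=240 best=240 * → r--
[1,15] min(17,14)*14=196 best=240 → r--
[1,14] min(17,10)*13=130 best=240 → r--
[1,13] min(17,10)*12=120 best=240 → r--
[1,12] min(17,14)*11=154 best=240 → r--
[1,11] min(17,17)*10=170 best=240 → r--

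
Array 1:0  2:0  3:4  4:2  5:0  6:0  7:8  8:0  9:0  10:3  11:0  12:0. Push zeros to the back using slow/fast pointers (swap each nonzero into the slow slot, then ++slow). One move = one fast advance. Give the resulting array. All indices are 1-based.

(s=1,f=1) a[fast]=0 → fast++
(s=1,f=2) a[fast]=0 → fast++
(s=1,f=3) a[fast]=4≠0 swap→a[1]=4 → slow++,fast++
(s=2,f=4) a[fast]=2≠0 swap→a[2]=2 → slow++,fast++
(s=3,f=5) a[fast]=0 → fast++
(s=3,f=6) a[fast]=0 → fast++
(s=3,f=7) a[fast]=8≠0 swap→a[3]=8 → slow++,fast++
(s=4,f=8) a[fast]=0 → fast++
(s=4,f=9) a[fast]=0 → fast++
(s=4,f=10) a[fast]=3≠0 swap→a[4]=3 → slow++,fast++
(s=5,f=11) a[fast]=0 → fast++
(s=5,f=12) a[fast]=0 → fast++

[4, 2, 8, 3, 0, 0, 0, 0, 0, 0, 0, 0]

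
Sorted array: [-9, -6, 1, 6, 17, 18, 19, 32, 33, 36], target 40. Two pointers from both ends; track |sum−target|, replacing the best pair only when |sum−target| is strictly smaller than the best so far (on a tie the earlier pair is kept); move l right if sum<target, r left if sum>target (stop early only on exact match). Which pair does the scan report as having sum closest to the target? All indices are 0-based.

[0,9] -9+36=27 d=13 * → l++
[1,9] -6+36=30 d=10 * → l++
[2,9] 1+36=37 d=3 * → l++
[3,9] 6+36=42 d=2 * → r--
[3,8] 6+33=39 d=1 * → l++
[4,8] 17+33=50 d=10 → r--
[4,7] 17+32=49 d=9 → r--
[4,6] 17+19=36 d=4 → l++
[5,6] 18+19=37 d=3 → l++

pair (6, 33) with sum 39 (|Δ|=1)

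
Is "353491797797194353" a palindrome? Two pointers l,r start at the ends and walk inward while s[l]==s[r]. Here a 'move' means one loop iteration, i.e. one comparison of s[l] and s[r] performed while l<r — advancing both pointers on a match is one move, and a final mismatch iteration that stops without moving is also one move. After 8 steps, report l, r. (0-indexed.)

l=8, r=9

[0,17] '3'=='3' → l++,r--
[1,16] '5'=='5' → l++,r--
[2,15] '3'=='3' → l++,r--
[3,14] '4'=='4' → l++,r--
[4,13] '9'=='9' → l++,r--
[5,12] '1'=='1' → l++,r--
[6,11] '7'=='7' → l++,r--
[7,10] '9'=='9' → l++,r--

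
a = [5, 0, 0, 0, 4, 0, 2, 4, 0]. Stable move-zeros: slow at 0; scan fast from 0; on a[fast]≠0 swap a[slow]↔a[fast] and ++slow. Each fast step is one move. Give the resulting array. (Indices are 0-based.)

[5, 4, 2, 4, 0, 0, 0, 0, 0]

slow=0 fast=0: a[fast]=5≠0 swap→a[0]=5, slow++,fast++
slow=1 fast=1: a[fast]=0, fast++
slow=1 fast=2: a[fast]=0, fast++
slow=1 fast=3: a[fast]=0, fast++
slow=1 fast=4: a[fast]=4≠0 swap→a[1]=4, slow++,fast++
slow=2 fast=5: a[fast]=0, fast++
slow=2 fast=6: a[fast]=2≠0 swap→a[2]=2, slow++,fast++
slow=3 fast=7: a[fast]=4≠0 swap→a[3]=4, slow++,fast++
slow=4 fast=8: a[fast]=0, fast++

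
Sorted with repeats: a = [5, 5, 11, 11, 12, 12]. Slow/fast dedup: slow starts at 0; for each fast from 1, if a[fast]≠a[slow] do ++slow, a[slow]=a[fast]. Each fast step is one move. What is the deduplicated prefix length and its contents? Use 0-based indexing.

(s=0,f=1) a[fast]=5=a[slow] dup → fast++
(s=0,f=2) a[fast]=11≠a[slow]=5 write a[1]=11 → slow++,fast++
(s=1,f=3) a[fast]=11=a[slow] dup → fast++
(s=1,f=4) a[fast]=12≠a[slow]=11 write a[2]=12 → slow++,fast++
(s=2,f=5) a[fast]=12=a[slow] dup → fast++

length 3; prefix = [5, 11, 12]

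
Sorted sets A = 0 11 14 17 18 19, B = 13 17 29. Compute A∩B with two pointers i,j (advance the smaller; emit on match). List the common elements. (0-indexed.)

[i=0,j=0] 0<13 → i++
[i=1,j=0] 11<13 → i++
[i=2,j=0] 14>13 → j++
[i=2,j=1] 14<17 → i++
[i=3,j=1] 17==17 emit → i++,j++
[i=4,j=2] 18<29 → i++
[i=5,j=2] 19<29 → i++

intersection = [17]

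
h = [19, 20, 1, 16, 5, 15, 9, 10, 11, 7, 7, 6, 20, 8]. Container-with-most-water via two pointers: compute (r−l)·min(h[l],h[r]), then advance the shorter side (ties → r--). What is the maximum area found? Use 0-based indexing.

l=0 r=13: min(19,8)*13=104 best=104 *, r--
l=0 r=12: min(19,20)*12=228 best=228 *, l++
l=1 r=12: min(20,20)*11=220 best=228, r--
l=1 r=11: min(20,6)*10=60 best=228, r--
l=1 r=10: min(20,7)*9=63 best=228, r--
l=1 r=9: min(20,7)*8=56 best=228, r--
l=1 r=8: min(20,11)*7=77 best=228, r--
l=1 r=7: min(20,10)*6=60 best=228, r--
l=1 r=6: min(20,9)*5=45 best=228, r--
l=1 r=5: min(20,15)*4=60 best=228, r--
l=1 r=4: min(20,5)*3=15 best=228, r--
l=1 r=3: min(20,16)*2=32 best=228, r--
l=1 r=2: min(20,1)*1=1 best=228, r--

max area = 228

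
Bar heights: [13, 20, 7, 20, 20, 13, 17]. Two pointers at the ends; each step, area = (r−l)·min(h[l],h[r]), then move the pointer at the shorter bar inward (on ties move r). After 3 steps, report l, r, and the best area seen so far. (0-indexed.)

l=1, r=4, best area=85

[0,6] min(13,17)*6=78 best=78 * → l++
[1,6] min(20,17)*5=85 best=85 * → r--
[1,5] min(20,13)*4=52 best=85 → r--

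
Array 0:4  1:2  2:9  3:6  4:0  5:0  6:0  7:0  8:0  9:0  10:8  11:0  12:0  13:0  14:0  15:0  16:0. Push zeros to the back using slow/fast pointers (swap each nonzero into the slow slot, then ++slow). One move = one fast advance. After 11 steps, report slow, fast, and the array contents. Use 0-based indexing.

(s=0,f=0) a[fast]=4≠0 swap→a[0]=4 → slow++,fast++
(s=1,f=1) a[fast]=2≠0 swap→a[1]=2 → slow++,fast++
(s=2,f=2) a[fast]=9≠0 swap→a[2]=9 → slow++,fast++
(s=3,f=3) a[fast]=6≠0 swap→a[3]=6 → slow++,fast++
(s=4,f=4) a[fast]=0 → fast++
(s=4,f=5) a[fast]=0 → fast++
(s=4,f=6) a[fast]=0 → fast++
(s=4,f=7) a[fast]=0 → fast++
(s=4,f=8) a[fast]=0 → fast++
(s=4,f=9) a[fast]=0 → fast++
(s=4,f=10) a[fast]=8≠0 swap→a[4]=8 → slow++,fast++

slow=5, fast=11, a=[4, 2, 9, 6, 8, 0, 0, 0, 0, 0, 0, 0, 0, 0, 0, 0, 0]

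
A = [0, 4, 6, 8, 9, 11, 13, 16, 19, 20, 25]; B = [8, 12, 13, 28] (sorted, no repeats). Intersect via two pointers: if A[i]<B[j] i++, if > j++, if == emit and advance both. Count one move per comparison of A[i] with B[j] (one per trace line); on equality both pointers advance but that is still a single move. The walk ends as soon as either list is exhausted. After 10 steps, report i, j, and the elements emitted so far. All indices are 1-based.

i=1 j=1: 0<8, i++
i=2 j=1: 4<8, i++
i=3 j=1: 6<8, i++
i=4 j=1: 8==8 emit, i++,j++
i=5 j=2: 9<12, i++
i=6 j=2: 11<12, i++
i=7 j=2: 13>12, j++
i=7 j=3: 13==13 emit, i++,j++
i=8 j=4: 16<28, i++
i=9 j=4: 19<28, i++

i=10, j=4, emitted=[8, 13]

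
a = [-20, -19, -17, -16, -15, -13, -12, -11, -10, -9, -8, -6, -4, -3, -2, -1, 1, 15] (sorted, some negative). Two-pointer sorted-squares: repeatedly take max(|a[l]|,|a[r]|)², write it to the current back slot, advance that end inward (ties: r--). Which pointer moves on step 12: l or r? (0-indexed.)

l=0 r=17: |-20|>|15| out[17]=400, l++
l=1 r=17: |-19|>|15| out[16]=361, l++
l=2 r=17: |-17|>|15| out[15]=289, l++
l=3 r=17: |-16|>|15| out[14]=256, l++
l=4 r=17: |-15|<=|15| out[13]=225, r--
l=4 r=16: |-15|>|1| out[12]=225, l++
l=5 r=16: |-13|>|1| out[11]=169, l++
l=6 r=16: |-12|>|1| out[10]=144, l++
l=7 r=16: |-11|>|1| out[9]=121, l++
l=8 r=16: |-10|>|1| out[8]=100, l++
l=9 r=16: |-9|>|1| out[7]=81, l++
l=10 r=16: |-8|>|1| out[6]=64, l++

l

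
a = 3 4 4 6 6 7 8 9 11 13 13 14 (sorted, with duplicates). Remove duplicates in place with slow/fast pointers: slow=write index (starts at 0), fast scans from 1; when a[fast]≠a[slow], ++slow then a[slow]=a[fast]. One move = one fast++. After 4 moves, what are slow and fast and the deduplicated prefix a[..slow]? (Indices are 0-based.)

(s=0,f=1) a[fast]=4≠a[slow]=3 write a[1]=4 → slow++,fast++
(s=1,f=2) a[fast]=4=a[slow] dup → fast++
(s=1,f=3) a[fast]=6≠a[slow]=4 write a[2]=6 → slow++,fast++
(s=2,f=4) a[fast]=6=a[slow] dup → fast++

slow=2, fast=5, prefix=[3, 4, 6]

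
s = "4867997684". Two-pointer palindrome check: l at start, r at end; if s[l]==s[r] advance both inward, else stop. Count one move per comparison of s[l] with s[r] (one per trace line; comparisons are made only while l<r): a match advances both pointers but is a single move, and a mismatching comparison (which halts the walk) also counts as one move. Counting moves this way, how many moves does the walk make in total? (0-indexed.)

l=0 r=9: '4'=='4', l++,r--
l=1 r=8: '8'=='8', l++,r--
l=2 r=7: '6'=='6', l++,r--
l=3 r=6: '7'=='7', l++,r--
l=4 r=5: '9'=='9', l++,r--

5 moves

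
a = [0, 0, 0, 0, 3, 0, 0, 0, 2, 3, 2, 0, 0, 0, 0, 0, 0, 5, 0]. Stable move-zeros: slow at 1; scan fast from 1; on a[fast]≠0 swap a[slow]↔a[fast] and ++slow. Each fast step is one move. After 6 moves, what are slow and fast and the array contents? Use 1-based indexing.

(s=1,f=1) a[fast]=0 → fast++
(s=1,f=2) a[fast]=0 → fast++
(s=1,f=3) a[fast]=0 → fast++
(s=1,f=4) a[fast]=0 → fast++
(s=1,f=5) a[fast]=3≠0 swap→a[1]=3 → slow++,fast++
(s=2,f=6) a[fast]=0 → fast++

slow=2, fast=7, a=[3, 0, 0, 0, 0, 0, 0, 0, 2, 3, 2, 0, 0, 0, 0, 0, 0, 5, 0]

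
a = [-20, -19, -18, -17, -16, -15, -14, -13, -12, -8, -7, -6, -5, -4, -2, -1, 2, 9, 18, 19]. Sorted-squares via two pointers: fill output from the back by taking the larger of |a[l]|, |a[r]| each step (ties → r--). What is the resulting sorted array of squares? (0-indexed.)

l=0 r=19: |-20|>|19| out[19]=400, l++
l=1 r=19: |-19|<=|19| out[18]=361, r--
l=1 r=18: |-19|>|18| out[17]=361, l++
l=2 r=18: |-18|<=|18| out[16]=324, r--
l=2 r=17: |-18|>|9| out[15]=324, l++
l=3 r=17: |-17|>|9| out[14]=289, l++
l=4 r=17: |-16|>|9| out[13]=256, l++
l=5 r=17: |-15|>|9| out[12]=225, l++
l=6 r=17: |-14|>|9| out[11]=196, l++
l=7 r=17: |-13|>|9| out[10]=169, l++
l=8 r=17: |-12|>|9| out[9]=144, l++
l=9 r=17: |-8|<=|9| out[8]=81, r--
l=9 r=16: |-8|>|2| out[7]=64, l++
l=10 r=16: |-7|>|2| out[6]=49, l++
l=11 r=16: |-6|>|2| out[5]=36, l++
l=12 r=16: |-5|>|2| out[4]=25, l++
l=13 r=16: |-4|>|2| out[3]=16, l++
l=14 r=16: |-2|<=|2| out[2]=4, r--
l=14 r=15: |-2|>|-1| out[1]=4, l++
l=15 r=15: |-1|<=|-1| out[0]=1, r--

[1, 4, 4, 16, 25, 36, 49, 64, 81, 144, 169, 196, 225, 256, 289, 324, 324, 361, 361, 400]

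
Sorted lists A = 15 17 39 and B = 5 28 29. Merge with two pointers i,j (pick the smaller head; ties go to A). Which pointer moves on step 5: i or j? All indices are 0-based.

j

[i=0,j=0] A[i]=15>B[j]=5 take 5 → j++
[i=0,j=1] A[i]=15<=B[j]=28 take 15 → i++
[i=1,j=1] A[i]=17<=B[j]=28 take 17 → i++
[i=2,j=1] A[i]=39>B[j]=28 take 28 → j++
[i=2,j=2] A[i]=39>B[j]=29 take 29 → j++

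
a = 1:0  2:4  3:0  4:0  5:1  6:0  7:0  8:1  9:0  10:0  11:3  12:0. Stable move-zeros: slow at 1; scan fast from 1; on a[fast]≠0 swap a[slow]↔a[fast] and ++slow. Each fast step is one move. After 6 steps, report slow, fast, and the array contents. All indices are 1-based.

slow=3, fast=7, a=[4, 1, 0, 0, 0, 0, 0, 1, 0, 0, 3, 0]

(s=1,f=1) a[fast]=0 → fast++
(s=1,f=2) a[fast]=4≠0 swap→a[1]=4 → slow++,fast++
(s=2,f=3) a[fast]=0 → fast++
(s=2,f=4) a[fast]=0 → fast++
(s=2,f=5) a[fast]=1≠0 swap→a[2]=1 → slow++,fast++
(s=3,f=6) a[fast]=0 → fast++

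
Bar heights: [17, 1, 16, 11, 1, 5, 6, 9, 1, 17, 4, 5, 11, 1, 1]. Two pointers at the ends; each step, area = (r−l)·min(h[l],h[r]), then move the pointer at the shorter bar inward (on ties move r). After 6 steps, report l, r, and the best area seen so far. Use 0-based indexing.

[0,14] min(17,1)*14=14 best=14 * → r--
[0,13] min(17,1)*13=13 best=14 → r--
[0,12] min(17,11)*12=132 best=132 * → r--
[0,11] min(17,5)*11=55 best=132 → r--
[0,10] min(17,4)*10=40 best=132 → r--
[0,9] min(17,17)*9=153 best=153 * → r--

l=0, r=8, best area=153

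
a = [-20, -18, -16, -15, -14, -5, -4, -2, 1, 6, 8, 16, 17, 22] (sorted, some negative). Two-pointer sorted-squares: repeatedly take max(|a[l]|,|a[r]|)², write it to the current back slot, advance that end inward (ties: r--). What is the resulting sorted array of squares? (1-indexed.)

[1, 4, 16, 25, 36, 64, 196, 225, 256, 256, 289, 324, 400, 484]

[1,14] |-20|<=|22| out[14]=484 → r--
[1,13] |-20|>|17| out[13]=400 → l++
[2,13] |-18|>|17| out[12]=324 → l++
[3,13] |-16|<=|17| out[11]=289 → r--
[3,12] |-16|<=|16| out[10]=256 → r--
[3,11] |-16|>|8| out[9]=256 → l++
[4,11] |-15|>|8| out[8]=225 → l++
[5,11] |-14|>|8| out[7]=196 → l++
[6,11] |-5|<=|8| out[6]=64 → r--
[6,10] |-5|<=|6| out[5]=36 → r--
[6,9] |-5|>|1| out[4]=25 → l++
[7,9] |-4|>|1| out[3]=16 → l++
[8,9] |-2|>|1| out[2]=4 → l++
[9,9] |1|<=|1| out[1]=1 → r--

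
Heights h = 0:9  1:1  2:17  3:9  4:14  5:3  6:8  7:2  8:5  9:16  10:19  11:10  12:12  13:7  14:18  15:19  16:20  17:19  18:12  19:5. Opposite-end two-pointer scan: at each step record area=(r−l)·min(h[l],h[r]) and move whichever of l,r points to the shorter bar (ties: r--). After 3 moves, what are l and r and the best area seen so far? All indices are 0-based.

l=2, r=18, best area=162

[0,19] min(9,5)*19=95 best=95 * → r--
[0,18] min(9,12)*18=162 best=162 * → l++
[1,18] min(1,12)*17=17 best=162 → l++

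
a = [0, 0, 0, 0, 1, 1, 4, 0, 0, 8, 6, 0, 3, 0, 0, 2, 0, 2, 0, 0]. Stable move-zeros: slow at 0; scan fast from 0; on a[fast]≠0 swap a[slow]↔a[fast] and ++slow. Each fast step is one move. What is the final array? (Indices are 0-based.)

[1, 1, 4, 8, 6, 3, 2, 2, 0, 0, 0, 0, 0, 0, 0, 0, 0, 0, 0, 0]

(s=0,f=0) a[fast]=0 → fast++
(s=0,f=1) a[fast]=0 → fast++
(s=0,f=2) a[fast]=0 → fast++
(s=0,f=3) a[fast]=0 → fast++
(s=0,f=4) a[fast]=1≠0 swap→a[0]=1 → slow++,fast++
(s=1,f=5) a[fast]=1≠0 swap→a[1]=1 → slow++,fast++
(s=2,f=6) a[fast]=4≠0 swap→a[2]=4 → slow++,fast++
(s=3,f=7) a[fast]=0 → fast++
(s=3,f=8) a[fast]=0 → fast++
(s=3,f=9) a[fast]=8≠0 swap→a[3]=8 → slow++,fast++
(s=4,f=10) a[fast]=6≠0 swap→a[4]=6 → slow++,fast++
(s=5,f=11) a[fast]=0 → fast++
(s=5,f=12) a[fast]=3≠0 swap→a[5]=3 → slow++,fast++
(s=6,f=13) a[fast]=0 → fast++
(s=6,f=14) a[fast]=0 → fast++
(s=6,f=15) a[fast]=2≠0 swap→a[6]=2 → slow++,fast++
(s=7,f=16) a[fast]=0 → fast++
(s=7,f=17) a[fast]=2≠0 swap→a[7]=2 → slow++,fast++
(s=8,f=18) a[fast]=0 → fast++
(s=8,f=19) a[fast]=0 → fast++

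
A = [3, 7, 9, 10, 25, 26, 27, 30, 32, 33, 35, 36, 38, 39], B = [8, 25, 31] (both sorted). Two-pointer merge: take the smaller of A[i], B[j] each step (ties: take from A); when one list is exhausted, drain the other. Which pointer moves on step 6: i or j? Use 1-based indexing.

[i=1,j=1] A[i]=3<=B[j]=8 take 3 → i++
[i=2,j=1] A[i]=7<=B[j]=8 take 7 → i++
[i=3,j=1] A[i]=9>B[j]=8 take 8 → j++
[i=3,j=2] A[i]=9<=B[j]=25 take 9 → i++
[i=4,j=2] A[i]=10<=B[j]=25 take 10 → i++
[i=5,j=2] A[i]=25<=B[j]=25 take 25 → i++

i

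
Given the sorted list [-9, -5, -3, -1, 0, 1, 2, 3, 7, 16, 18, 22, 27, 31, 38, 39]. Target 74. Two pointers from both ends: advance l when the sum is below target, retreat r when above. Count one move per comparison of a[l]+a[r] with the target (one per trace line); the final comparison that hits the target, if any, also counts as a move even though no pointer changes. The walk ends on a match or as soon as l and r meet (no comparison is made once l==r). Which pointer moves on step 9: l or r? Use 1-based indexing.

l

[1,16] -9+39=30 <74 → l++
[2,16] -5+39=34 <74 → l++
[3,16] -3+39=36 <74 → l++
[4,16] -1+39=38 <74 → l++
[5,16] 0+39=39 <74 → l++
[6,16] 1+39=40 <74 → l++
[7,16] 2+39=41 <74 → l++
[8,16] 3+39=42 <74 → l++
[9,16] 7+39=46 <74 → l++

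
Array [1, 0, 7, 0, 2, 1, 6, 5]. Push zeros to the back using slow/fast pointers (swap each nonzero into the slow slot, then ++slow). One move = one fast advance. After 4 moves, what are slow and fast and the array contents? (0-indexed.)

slow=2, fast=4, a=[1, 7, 0, 0, 2, 1, 6, 5]

slow=0 fast=0: a[fast]=1≠0 swap→a[0]=1, slow++,fast++
slow=1 fast=1: a[fast]=0, fast++
slow=1 fast=2: a[fast]=7≠0 swap→a[1]=7, slow++,fast++
slow=2 fast=3: a[fast]=0, fast++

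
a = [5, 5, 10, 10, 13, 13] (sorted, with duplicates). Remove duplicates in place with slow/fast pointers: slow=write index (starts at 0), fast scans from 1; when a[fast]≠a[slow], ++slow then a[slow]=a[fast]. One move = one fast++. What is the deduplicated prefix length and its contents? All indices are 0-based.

length 3; prefix = [5, 10, 13]

slow=0 fast=1: a[fast]=5=a[slow] dup, fast++
slow=0 fast=2: a[fast]=10≠a[slow]=5 write a[1]=10, slow++,fast++
slow=1 fast=3: a[fast]=10=a[slow] dup, fast++
slow=1 fast=4: a[fast]=13≠a[slow]=10 write a[2]=13, slow++,fast++
slow=2 fast=5: a[fast]=13=a[slow] dup, fast++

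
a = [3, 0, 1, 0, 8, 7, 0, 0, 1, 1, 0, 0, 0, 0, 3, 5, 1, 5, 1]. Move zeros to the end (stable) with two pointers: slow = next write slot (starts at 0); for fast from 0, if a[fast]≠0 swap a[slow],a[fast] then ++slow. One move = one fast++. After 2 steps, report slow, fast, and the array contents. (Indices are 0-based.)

(s=0,f=0) a[fast]=3≠0 swap→a[0]=3 → slow++,fast++
(s=1,f=1) a[fast]=0 → fast++

slow=1, fast=2, a=[3, 0, 1, 0, 8, 7, 0, 0, 1, 1, 0, 0, 0, 0, 3, 5, 1, 5, 1]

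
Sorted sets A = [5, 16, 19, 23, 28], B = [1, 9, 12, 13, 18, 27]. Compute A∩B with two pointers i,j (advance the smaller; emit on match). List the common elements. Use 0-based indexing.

intersection = []

i=0 j=0: 5>1, j++
i=0 j=1: 5<9, i++
i=1 j=1: 16>9, j++
i=1 j=2: 16>12, j++
i=1 j=3: 16>13, j++
i=1 j=4: 16<18, i++
i=2 j=4: 19>18, j++
i=2 j=5: 19<27, i++
i=3 j=5: 23<27, i++
i=4 j=5: 28>27, j++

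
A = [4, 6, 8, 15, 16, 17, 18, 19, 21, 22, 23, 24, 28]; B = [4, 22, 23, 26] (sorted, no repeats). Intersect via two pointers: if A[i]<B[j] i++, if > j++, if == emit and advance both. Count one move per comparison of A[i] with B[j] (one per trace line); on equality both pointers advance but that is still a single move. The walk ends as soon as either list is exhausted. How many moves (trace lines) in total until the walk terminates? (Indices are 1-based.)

i=1 j=1: 4==4 emit, i++,j++
i=2 j=2: 6<22, i++
i=3 j=2: 8<22, i++
i=4 j=2: 15<22, i++
i=5 j=2: 16<22, i++
i=6 j=2: 17<22, i++
i=7 j=2: 18<22, i++
i=8 j=2: 19<22, i++
i=9 j=2: 21<22, i++
i=10 j=2: 22==22 emit, i++,j++
i=11 j=3: 23==23 emit, i++,j++
i=12 j=4: 24<26, i++
i=13 j=4: 28>26, j++

13 moves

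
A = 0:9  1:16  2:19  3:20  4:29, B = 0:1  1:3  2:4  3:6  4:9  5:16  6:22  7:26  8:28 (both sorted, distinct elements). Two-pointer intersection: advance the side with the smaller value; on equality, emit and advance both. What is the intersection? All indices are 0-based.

intersection = [9, 16]

i=0 j=0: 9>1, j++
i=0 j=1: 9>3, j++
i=0 j=2: 9>4, j++
i=0 j=3: 9>6, j++
i=0 j=4: 9==9 emit, i++,j++
i=1 j=5: 16==16 emit, i++,j++
i=2 j=6: 19<22, i++
i=3 j=6: 20<22, i++
i=4 j=6: 29>22, j++
i=4 j=7: 29>26, j++
i=4 j=8: 29>28, j++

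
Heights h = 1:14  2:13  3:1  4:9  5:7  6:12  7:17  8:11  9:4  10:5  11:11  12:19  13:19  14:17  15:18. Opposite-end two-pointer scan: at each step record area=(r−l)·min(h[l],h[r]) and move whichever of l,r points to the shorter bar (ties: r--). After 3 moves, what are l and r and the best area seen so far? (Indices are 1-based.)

l=4, r=15, best area=196

l=1 r=15: min(14,18)*14=196 best=196 *, l++
l=2 r=15: min(13,18)*13=169 best=196, l++
l=3 r=15: min(1,18)*12=12 best=196, l++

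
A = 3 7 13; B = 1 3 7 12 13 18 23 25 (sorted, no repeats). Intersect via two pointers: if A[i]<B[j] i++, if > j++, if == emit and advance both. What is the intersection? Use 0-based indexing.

intersection = [3, 7, 13]

i=0 j=0: 3>1, j++
i=0 j=1: 3==3 emit, i++,j++
i=1 j=2: 7==7 emit, i++,j++
i=2 j=3: 13>12, j++
i=2 j=4: 13==13 emit, i++,j++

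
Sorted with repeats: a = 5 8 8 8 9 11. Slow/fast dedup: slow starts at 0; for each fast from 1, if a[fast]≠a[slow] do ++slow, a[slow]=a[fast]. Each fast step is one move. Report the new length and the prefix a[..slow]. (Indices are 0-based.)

length 4; prefix = [5, 8, 9, 11]

(s=0,f=1) a[fast]=8≠a[slow]=5 write a[1]=8 → slow++,fast++
(s=1,f=2) a[fast]=8=a[slow] dup → fast++
(s=1,f=3) a[fast]=8=a[slow] dup → fast++
(s=1,f=4) a[fast]=9≠a[slow]=8 write a[2]=9 → slow++,fast++
(s=2,f=5) a[fast]=11≠a[slow]=9 write a[3]=11 → slow++,fast++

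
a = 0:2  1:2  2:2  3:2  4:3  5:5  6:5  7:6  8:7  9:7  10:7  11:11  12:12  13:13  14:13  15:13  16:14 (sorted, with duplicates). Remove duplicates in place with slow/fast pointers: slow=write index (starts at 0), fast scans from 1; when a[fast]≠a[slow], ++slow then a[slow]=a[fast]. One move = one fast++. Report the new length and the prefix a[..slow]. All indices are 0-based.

length 9; prefix = [2, 3, 5, 6, 7, 11, 12, 13, 14]

slow=0 fast=1: a[fast]=2=a[slow] dup, fast++
slow=0 fast=2: a[fast]=2=a[slow] dup, fast++
slow=0 fast=3: a[fast]=2=a[slow] dup, fast++
slow=0 fast=4: a[fast]=3≠a[slow]=2 write a[1]=3, slow++,fast++
slow=1 fast=5: a[fast]=5≠a[slow]=3 write a[2]=5, slow++,fast++
slow=2 fast=6: a[fast]=5=a[slow] dup, fast++
slow=2 fast=7: a[fast]=6≠a[slow]=5 write a[3]=6, slow++,fast++
slow=3 fast=8: a[fast]=7≠a[slow]=6 write a[4]=7, slow++,fast++
slow=4 fast=9: a[fast]=7=a[slow] dup, fast++
slow=4 fast=10: a[fast]=7=a[slow] dup, fast++
slow=4 fast=11: a[fast]=11≠a[slow]=7 write a[5]=11, slow++,fast++
slow=5 fast=12: a[fast]=12≠a[slow]=11 write a[6]=12, slow++,fast++
slow=6 fast=13: a[fast]=13≠a[slow]=12 write a[7]=13, slow++,fast++
slow=7 fast=14: a[fast]=13=a[slow] dup, fast++
slow=7 fast=15: a[fast]=13=a[slow] dup, fast++
slow=7 fast=16: a[fast]=14≠a[slow]=13 write a[8]=14, slow++,fast++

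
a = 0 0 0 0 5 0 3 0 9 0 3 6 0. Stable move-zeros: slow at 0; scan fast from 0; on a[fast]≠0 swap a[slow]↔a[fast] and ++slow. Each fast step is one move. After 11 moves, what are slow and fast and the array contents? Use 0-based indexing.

slow=4, fast=11, a=[5, 3, 9, 3, 0, 0, 0, 0, 0, 0, 0, 6, 0]

slow=0 fast=0: a[fast]=0, fast++
slow=0 fast=1: a[fast]=0, fast++
slow=0 fast=2: a[fast]=0, fast++
slow=0 fast=3: a[fast]=0, fast++
slow=0 fast=4: a[fast]=5≠0 swap→a[0]=5, slow++,fast++
slow=1 fast=5: a[fast]=0, fast++
slow=1 fast=6: a[fast]=3≠0 swap→a[1]=3, slow++,fast++
slow=2 fast=7: a[fast]=0, fast++
slow=2 fast=8: a[fast]=9≠0 swap→a[2]=9, slow++,fast++
slow=3 fast=9: a[fast]=0, fast++
slow=3 fast=10: a[fast]=3≠0 swap→a[3]=3, slow++,fast++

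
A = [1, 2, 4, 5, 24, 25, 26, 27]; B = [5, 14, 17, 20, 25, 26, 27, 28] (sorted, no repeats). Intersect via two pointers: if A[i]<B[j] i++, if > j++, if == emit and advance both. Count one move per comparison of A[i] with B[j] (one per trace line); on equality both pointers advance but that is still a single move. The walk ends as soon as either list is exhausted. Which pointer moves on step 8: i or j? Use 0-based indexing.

i=0 j=0: 1<5, i++
i=1 j=0: 2<5, i++
i=2 j=0: 4<5, i++
i=3 j=0: 5==5 emit, i++,j++
i=4 j=1: 24>14, j++
i=4 j=2: 24>17, j++
i=4 j=3: 24>20, j++
i=4 j=4: 24<25, i++

i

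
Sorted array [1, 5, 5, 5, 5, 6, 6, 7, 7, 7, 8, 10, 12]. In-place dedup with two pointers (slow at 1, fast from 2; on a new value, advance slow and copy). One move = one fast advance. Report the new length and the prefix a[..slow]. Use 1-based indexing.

length 7; prefix = [1, 5, 6, 7, 8, 10, 12]

slow=1 fast=2: a[fast]=5≠a[slow]=1 write a[2]=5, slow++,fast++
slow=2 fast=3: a[fast]=5=a[slow] dup, fast++
slow=2 fast=4: a[fast]=5=a[slow] dup, fast++
slow=2 fast=5: a[fast]=5=a[slow] dup, fast++
slow=2 fast=6: a[fast]=6≠a[slow]=5 write a[3]=6, slow++,fast++
slow=3 fast=7: a[fast]=6=a[slow] dup, fast++
slow=3 fast=8: a[fast]=7≠a[slow]=6 write a[4]=7, slow++,fast++
slow=4 fast=9: a[fast]=7=a[slow] dup, fast++
slow=4 fast=10: a[fast]=7=a[slow] dup, fast++
slow=4 fast=11: a[fast]=8≠a[slow]=7 write a[5]=8, slow++,fast++
slow=5 fast=12: a[fast]=10≠a[slow]=8 write a[6]=10, slow++,fast++
slow=6 fast=13: a[fast]=12≠a[slow]=10 write a[7]=12, slow++,fast++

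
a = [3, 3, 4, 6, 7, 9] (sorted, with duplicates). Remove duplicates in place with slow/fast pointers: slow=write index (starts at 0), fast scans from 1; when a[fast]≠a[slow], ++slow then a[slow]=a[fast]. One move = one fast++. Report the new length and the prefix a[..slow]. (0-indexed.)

length 5; prefix = [3, 4, 6, 7, 9]

(s=0,f=1) a[fast]=3=a[slow] dup → fast++
(s=0,f=2) a[fast]=4≠a[slow]=3 write a[1]=4 → slow++,fast++
(s=1,f=3) a[fast]=6≠a[slow]=4 write a[2]=6 → slow++,fast++
(s=2,f=4) a[fast]=7≠a[slow]=6 write a[3]=7 → slow++,fast++
(s=3,f=5) a[fast]=9≠a[slow]=7 write a[4]=9 → slow++,fast++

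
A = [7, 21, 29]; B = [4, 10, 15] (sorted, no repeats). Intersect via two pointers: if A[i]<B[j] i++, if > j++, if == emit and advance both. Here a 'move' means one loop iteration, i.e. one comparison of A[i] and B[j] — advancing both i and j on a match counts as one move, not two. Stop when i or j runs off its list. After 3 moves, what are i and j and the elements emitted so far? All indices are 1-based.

i=2, j=3, emitted=[]

[i=1,j=1] 7>4 → j++
[i=1,j=2] 7<10 → i++
[i=2,j=2] 21>10 → j++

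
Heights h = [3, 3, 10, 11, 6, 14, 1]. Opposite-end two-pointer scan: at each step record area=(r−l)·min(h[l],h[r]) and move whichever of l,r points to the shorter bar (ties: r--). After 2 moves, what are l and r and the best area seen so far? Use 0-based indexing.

l=1, r=5, best area=15

[0,6] min(3,1)*6=6 best=6 * → r--
[0,5] min(3,14)*5=15 best=15 * → l++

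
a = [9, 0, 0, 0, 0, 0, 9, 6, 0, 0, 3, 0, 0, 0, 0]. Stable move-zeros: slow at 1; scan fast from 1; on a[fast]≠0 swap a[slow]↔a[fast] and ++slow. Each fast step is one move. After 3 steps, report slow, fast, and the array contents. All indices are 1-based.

slow=2, fast=4, a=[9, 0, 0, 0, 0, 0, 9, 6, 0, 0, 3, 0, 0, 0, 0]

(s=1,f=1) a[fast]=9≠0 swap→a[1]=9 → slow++,fast++
(s=2,f=2) a[fast]=0 → fast++
(s=2,f=3) a[fast]=0 → fast++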